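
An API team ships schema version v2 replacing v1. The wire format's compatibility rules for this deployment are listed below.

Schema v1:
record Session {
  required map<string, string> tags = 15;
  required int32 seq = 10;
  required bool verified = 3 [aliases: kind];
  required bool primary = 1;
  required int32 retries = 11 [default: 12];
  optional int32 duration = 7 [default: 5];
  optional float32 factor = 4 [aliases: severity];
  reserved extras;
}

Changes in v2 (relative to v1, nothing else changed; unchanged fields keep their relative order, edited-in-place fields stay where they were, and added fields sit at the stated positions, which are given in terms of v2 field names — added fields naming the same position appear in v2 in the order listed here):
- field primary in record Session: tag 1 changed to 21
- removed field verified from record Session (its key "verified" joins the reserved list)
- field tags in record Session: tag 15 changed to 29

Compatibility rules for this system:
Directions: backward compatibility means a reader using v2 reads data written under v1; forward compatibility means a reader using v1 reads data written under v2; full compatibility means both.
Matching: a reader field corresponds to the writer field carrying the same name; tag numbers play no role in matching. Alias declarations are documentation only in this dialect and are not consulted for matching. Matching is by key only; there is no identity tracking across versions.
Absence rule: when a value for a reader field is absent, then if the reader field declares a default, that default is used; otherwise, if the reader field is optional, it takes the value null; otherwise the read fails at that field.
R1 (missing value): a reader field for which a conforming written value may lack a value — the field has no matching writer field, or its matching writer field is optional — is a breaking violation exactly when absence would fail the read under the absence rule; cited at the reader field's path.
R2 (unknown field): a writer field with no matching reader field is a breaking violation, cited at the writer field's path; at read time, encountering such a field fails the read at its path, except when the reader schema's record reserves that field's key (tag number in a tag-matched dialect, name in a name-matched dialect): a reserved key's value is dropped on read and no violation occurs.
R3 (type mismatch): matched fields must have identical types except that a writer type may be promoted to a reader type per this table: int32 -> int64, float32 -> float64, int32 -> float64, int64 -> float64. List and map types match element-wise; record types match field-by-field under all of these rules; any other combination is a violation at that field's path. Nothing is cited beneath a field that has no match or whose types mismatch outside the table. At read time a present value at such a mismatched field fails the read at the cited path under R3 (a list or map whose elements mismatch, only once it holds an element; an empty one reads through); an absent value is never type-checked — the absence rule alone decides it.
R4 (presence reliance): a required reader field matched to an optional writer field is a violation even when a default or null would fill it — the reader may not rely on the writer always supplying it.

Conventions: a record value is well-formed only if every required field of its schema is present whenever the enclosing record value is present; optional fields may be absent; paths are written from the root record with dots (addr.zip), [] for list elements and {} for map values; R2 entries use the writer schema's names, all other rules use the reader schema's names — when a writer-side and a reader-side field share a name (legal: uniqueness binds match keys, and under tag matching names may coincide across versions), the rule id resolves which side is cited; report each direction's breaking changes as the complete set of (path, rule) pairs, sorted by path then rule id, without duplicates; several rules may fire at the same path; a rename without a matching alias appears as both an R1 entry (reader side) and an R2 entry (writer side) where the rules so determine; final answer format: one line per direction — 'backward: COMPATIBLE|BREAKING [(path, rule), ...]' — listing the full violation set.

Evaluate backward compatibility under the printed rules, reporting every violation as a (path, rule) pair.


in Session below, arrows point writer -> reader
backward on Session — v2 reading data written by v1:
  tags: paired with writer tags (map<string, string> -> map<string, string>; writer required)
  seq: paired with writer seq (int32 -> int32; writer required)
  primary: paired with writer primary (bool -> bool; writer required)
  retries: paired with writer retries (int32 -> int32; writer required)
  duration: paired with writer duration (int32 -> int32; writer optional)
  factor: paired with writer factor (float32 -> float32; writer optional)
  verified (writer side), unknown to reader
  => no violations; backward on Session: COMPATIBLE
remaining Session differences; none change what is asked:
  field primary in record Session: tag 1 changed to 21 -> inert for the asked Session verdict: nothing fires
  removed field verified from record Session (its key "verified" joins the reserved list) -> its effect on Session is confined to the forward direction, not asked
  field tags in record Session: tag 15 changed to 29 -> inert for the asked Session verdict: nothing fires

backward: COMPATIBLE []


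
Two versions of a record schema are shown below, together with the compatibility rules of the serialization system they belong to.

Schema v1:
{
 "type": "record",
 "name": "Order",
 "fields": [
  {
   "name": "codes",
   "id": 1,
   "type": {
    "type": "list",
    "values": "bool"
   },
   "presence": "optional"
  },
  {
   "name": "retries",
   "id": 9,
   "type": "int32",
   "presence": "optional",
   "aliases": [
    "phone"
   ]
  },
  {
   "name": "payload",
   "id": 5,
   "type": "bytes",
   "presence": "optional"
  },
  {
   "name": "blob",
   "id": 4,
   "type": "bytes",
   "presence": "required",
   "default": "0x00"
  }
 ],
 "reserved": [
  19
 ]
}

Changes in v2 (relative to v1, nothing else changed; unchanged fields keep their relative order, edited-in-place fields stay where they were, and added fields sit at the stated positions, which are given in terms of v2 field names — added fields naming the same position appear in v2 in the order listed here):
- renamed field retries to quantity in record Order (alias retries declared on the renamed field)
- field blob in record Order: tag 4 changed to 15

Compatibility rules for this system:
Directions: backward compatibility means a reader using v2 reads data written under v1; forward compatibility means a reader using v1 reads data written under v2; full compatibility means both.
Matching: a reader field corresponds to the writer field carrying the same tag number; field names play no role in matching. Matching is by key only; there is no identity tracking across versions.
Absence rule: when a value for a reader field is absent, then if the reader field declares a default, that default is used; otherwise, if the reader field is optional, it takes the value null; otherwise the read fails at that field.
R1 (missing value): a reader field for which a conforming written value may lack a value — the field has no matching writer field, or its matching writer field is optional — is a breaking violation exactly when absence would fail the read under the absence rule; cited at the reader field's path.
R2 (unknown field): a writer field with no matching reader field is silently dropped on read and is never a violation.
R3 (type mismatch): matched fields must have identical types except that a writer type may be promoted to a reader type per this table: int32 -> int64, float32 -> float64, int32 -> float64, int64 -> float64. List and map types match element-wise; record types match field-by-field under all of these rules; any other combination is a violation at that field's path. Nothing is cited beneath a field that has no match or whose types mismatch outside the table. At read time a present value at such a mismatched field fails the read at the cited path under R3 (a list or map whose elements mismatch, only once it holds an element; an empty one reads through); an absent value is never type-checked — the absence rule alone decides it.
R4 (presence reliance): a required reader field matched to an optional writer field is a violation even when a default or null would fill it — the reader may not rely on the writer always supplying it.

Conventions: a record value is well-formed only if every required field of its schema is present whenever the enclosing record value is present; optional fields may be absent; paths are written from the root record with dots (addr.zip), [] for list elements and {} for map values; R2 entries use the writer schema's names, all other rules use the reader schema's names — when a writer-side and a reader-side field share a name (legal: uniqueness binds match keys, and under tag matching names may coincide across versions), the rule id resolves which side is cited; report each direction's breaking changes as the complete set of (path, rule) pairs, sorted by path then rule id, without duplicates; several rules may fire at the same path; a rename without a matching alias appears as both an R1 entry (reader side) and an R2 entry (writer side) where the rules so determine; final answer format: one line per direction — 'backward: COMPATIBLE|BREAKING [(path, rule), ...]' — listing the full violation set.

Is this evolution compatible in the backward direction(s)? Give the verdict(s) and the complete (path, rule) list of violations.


each type pair in Order: writer, then reader
backward pass over Order, reader schema v2, writer schema v1:
  list<bool> -> list<bool>, writer optional: codes aligns to codes
  int32 -> int32, writer optional: quantity aligns to retries
  bytes -> bytes, writer optional: payload aligns to payload
  blob: no writer-side match
  leftover writer field: blob
  => backward verdict for Order: COMPATIBLE, no violations
the other Order changes do not affect what is asked:
  renamed field retries to quantity in record Order (alias retries declared on the renamed field) -> no rule fires on it in Order's dialect; the asked verdict holds
  field blob in record Order: tag 4 changed to 15 -> no rule fires on it in Order's dialect; the asked verdict holds

backward: COMPATIBLE []


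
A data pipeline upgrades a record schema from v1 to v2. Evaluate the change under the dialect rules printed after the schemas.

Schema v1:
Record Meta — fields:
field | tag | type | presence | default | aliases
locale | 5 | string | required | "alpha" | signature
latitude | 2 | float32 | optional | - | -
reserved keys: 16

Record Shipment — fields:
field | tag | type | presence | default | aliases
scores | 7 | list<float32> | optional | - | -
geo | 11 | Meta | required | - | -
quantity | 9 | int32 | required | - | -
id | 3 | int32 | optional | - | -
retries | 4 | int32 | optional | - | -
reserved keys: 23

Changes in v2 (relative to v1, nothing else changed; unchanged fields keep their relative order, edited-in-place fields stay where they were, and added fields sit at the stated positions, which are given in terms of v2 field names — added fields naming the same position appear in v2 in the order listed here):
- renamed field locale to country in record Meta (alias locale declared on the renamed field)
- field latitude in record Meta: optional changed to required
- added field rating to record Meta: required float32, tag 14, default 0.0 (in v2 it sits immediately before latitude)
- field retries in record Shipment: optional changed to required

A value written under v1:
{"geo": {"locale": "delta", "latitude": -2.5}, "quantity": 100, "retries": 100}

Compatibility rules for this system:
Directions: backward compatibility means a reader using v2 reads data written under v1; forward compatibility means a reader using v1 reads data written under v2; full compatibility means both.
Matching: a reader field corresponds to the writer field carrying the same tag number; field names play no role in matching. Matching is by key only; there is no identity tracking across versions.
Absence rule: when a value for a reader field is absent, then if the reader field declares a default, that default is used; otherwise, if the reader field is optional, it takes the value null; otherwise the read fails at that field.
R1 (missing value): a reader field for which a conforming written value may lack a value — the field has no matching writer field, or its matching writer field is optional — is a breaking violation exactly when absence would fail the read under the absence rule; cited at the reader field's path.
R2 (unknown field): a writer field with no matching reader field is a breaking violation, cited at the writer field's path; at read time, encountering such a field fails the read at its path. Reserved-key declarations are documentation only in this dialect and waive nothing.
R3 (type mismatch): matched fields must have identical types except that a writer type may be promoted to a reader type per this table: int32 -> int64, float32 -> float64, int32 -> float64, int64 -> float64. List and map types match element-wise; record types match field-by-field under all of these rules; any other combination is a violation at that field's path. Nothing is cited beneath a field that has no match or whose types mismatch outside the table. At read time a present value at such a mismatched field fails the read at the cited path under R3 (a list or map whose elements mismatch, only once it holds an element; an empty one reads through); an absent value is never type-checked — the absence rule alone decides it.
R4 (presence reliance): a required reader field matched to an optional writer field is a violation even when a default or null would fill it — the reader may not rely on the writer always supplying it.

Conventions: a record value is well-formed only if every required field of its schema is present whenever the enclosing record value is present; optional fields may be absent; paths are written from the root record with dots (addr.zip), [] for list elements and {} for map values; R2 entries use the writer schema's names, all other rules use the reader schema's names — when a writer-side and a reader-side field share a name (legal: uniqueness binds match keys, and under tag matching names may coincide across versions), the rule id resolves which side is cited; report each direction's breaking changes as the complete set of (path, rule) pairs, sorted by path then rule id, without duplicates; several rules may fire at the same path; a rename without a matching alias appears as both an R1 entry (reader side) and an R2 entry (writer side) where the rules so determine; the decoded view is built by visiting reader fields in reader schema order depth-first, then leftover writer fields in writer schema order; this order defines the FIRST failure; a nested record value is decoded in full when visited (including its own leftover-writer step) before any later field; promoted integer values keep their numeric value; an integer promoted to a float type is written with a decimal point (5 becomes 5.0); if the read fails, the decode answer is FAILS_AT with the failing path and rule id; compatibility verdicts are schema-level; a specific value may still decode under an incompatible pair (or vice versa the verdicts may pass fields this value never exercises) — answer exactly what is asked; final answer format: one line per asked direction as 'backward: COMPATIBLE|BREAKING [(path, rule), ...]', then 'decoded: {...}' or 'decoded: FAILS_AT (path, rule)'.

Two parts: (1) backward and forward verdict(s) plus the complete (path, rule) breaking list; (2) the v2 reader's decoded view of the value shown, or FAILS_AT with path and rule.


backward: BREAKING [(geo.latitude, R1), (geo.latitude, R4), (retries, R1), (retries, R4)]; forward: BREAKING [(geo.rating, R2)]; decoded: {"scores": null, "geo": {"country": "delta", "rating": 0.0, "latitude": -2.5}, "quantity": 100, "id": null, "retries": 100}

the writer's type comes first in each Shipment pair
backward for Shipment (reader v2, writer v1):
  list<float32> -> list<float32>, writer optional: scores aligns to scores
  Meta -> Meta, writer required: geo aligns to geo
  int32 -> int32, writer required: quantity aligns to quantity
  int32 -> int32, writer optional: id aligns to id
  int32 -> int32, writer optional: retries aligns to retries
  string -> string, writer required: geo.country aligns to geo.locale
  geo.rating: no writer-side match
  float32 -> float32, writer optional: geo.latitude aligns to geo.latitude
  rule R1 violated at geo.latitude
  rule R4 violated at geo.latitude
  rule R1 violated at retries
  rule R4 violated at retries
  => backward: BREAKING (4)
forward for Shipment (reader v1, writer v2):
  list<float32> -> list<float32>, writer optional: scores aligns to scores
  Meta -> Meta, writer required: geo aligns to geo
  int32 -> int32, writer required: quantity aligns to quantity
  int32 -> int32, writer optional: id aligns to id
  int32 -> int32, writer required: retries aligns to retries
  string -> string, writer required: geo.locale aligns to geo.country
  float32 -> float32, writer required: geo.latitude aligns to geo.latitude
  writer geo.rating: unknown to reader
  rule R2 violated at geo.rating
  => forward: BREAKING (1)
migrating the Shipment value to v2:
  scores := null (not supplied -> null)
  geo.country := "delta" (from writer locale)
  geo.rating := 0.0 (no value, default fills)
  geo.latitude := -2.5
  quantity := 100
  id := null (not supplied -> null)
  retries := 100
  => decoded: {"scores": null, "geo": {"country": "delta", "rating": 0.0, "latitude": -2.5}, "quantity": 100, "id": null, "retries": 100}


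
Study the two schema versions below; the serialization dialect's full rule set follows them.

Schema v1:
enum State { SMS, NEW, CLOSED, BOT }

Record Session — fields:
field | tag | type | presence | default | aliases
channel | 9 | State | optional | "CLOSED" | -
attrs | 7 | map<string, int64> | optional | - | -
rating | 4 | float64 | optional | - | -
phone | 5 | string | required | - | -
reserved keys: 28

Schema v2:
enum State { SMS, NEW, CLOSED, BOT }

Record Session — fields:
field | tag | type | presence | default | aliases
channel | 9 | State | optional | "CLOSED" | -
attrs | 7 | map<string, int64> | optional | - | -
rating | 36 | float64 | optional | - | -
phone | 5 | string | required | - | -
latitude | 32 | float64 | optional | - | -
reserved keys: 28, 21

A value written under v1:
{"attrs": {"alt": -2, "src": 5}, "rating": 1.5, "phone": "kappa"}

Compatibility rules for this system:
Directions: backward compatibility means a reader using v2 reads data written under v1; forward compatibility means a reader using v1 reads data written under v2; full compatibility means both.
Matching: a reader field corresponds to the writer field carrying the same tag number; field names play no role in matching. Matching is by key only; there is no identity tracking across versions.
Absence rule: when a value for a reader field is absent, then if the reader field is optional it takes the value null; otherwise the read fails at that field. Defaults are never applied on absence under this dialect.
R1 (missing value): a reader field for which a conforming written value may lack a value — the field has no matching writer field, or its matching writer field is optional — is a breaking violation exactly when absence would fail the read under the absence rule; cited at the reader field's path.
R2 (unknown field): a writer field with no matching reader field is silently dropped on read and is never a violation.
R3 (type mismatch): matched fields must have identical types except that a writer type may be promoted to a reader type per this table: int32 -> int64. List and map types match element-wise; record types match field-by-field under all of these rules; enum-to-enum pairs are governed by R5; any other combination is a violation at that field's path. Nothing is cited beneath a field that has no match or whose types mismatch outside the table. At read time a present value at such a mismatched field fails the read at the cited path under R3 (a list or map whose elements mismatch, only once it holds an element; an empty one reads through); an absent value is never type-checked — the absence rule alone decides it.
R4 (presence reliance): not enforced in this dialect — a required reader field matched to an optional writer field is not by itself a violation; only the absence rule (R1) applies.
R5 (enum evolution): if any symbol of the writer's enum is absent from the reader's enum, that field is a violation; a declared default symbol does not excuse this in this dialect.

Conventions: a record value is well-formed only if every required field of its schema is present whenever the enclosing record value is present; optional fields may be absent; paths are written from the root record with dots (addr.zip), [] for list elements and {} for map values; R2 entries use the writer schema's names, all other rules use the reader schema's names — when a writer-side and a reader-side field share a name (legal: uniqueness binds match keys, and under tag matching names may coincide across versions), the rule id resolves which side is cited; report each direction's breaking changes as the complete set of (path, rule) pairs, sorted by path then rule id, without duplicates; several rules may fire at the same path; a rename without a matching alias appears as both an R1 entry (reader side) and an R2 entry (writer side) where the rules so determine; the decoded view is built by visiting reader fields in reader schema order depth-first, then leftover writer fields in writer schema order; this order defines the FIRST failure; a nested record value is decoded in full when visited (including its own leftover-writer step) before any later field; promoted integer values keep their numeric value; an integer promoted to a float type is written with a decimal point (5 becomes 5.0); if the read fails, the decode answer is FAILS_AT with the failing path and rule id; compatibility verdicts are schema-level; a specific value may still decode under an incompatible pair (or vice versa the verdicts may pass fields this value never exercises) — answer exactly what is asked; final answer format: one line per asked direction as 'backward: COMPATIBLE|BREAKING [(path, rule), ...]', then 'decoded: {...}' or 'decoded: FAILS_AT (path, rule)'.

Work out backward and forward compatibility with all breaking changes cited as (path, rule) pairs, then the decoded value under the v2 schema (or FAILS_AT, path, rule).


arrows below run writer -> reader for Session
backward for Session (reader v2, writer v1):
  channel: paired with writer channel (State -> State; writer optional)
  attrs: paired with writer attrs (map<string, int64> -> map<string, int64>; writer optional)
  rating: no writer match
  phone: paired with writer phone (string -> string; writer required)
  latitude: no writer match
  writer field rating has no reader counterpart
  nothing fires on Session: backward is COMPATIBLE
forward for Session (reader v1, writer v2):
  channel: paired with writer channel (State -> State; writer optional)
  attrs: paired with writer attrs (map<string, int64> -> map<string, int64>; writer optional)
  rating: no writer match
  phone: paired with writer phone (string -> string; writer required)
  writer field rating has no reader counterpart
  writer field latitude has no reader counterpart
  nothing fires on Session: forward is COMPATIBLE
decode (reader v2):
  channel := null (missing; optional => null)
  attrs := {"alt": -2, "src": 5}
  rating := null (missing; optional => null)
  phone := "kappa"
  latitude := null (missing; optional => null)
  writer rating: no reader field; dropped
  => decoded: {"channel": null, "attrs": {"alt": -2, "src": 5}, "rating": null, "phone": "kappa", "latitude": null}

backward: COMPATIBLE []; forward: COMPATIBLE []; decoded: {"channel": null, "attrs": {"alt": -2, "src": 5}, "rating": null, "phone": "kappa", "latitude": null}


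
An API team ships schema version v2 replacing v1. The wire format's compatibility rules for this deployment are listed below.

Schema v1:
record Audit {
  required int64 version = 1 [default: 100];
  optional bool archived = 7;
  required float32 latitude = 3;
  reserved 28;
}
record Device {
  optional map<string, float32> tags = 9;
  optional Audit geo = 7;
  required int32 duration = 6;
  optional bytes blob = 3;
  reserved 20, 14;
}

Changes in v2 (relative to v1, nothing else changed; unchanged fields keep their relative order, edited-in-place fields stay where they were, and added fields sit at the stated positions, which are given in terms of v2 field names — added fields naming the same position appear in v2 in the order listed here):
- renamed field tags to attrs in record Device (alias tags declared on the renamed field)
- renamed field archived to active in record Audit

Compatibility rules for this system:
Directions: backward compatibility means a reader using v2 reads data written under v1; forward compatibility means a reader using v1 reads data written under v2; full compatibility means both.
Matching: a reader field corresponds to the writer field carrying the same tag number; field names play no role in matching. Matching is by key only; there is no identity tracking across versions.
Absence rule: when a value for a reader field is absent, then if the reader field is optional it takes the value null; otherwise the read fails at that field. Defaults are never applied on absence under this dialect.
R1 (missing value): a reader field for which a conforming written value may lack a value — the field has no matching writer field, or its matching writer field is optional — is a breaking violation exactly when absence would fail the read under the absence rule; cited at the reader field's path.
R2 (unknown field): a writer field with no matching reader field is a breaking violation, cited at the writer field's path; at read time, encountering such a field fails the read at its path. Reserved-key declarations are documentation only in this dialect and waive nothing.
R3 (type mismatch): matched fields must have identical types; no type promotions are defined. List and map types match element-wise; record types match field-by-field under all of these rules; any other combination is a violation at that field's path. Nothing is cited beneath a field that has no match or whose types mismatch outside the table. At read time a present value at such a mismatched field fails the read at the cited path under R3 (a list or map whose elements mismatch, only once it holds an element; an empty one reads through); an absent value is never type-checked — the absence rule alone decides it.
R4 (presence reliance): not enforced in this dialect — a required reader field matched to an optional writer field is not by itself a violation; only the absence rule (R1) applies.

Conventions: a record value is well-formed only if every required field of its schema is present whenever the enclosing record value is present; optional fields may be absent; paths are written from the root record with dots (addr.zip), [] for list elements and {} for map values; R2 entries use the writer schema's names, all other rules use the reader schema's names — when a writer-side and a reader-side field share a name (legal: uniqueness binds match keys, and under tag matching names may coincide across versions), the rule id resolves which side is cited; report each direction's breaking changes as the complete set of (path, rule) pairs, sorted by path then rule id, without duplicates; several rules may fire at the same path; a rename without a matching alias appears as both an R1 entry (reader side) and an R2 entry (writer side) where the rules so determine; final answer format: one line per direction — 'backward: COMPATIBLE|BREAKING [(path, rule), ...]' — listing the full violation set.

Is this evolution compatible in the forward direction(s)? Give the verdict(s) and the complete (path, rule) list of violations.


in Device below, arrows point writer -> reader
checking forward for Device: reader v1 against writer v2:
  tags: paired with writer attrs (map<string, float32> -> map<string, float32>; writer optional)
  geo: paired with writer geo (Audit -> Audit; writer optional)
  duration: paired with writer duration (int32 -> int32; writer required)
  blob: paired with writer blob (bytes -> bytes; writer optional)
  geo.version: paired with writer geo.version (int64 -> int64; writer required)
  geo.archived: paired with writer geo.active (bool -> bool; writer optional)
  geo.latitude: paired with writer geo.latitude (float32 -> float32; writer required)
  => forward verdict for Device: COMPATIBLE, no violations
remaining Device differences; none change what is asked:
  renamed field tags to attrs in record Device (alias tags declared on the renamed field) -> no rule fires on it in Device's dialect; the asked verdict holds
  renamed field archived to active in record Audit -> no rule fires on it in Device's dialect; the asked verdict holds

forward: COMPATIBLE []


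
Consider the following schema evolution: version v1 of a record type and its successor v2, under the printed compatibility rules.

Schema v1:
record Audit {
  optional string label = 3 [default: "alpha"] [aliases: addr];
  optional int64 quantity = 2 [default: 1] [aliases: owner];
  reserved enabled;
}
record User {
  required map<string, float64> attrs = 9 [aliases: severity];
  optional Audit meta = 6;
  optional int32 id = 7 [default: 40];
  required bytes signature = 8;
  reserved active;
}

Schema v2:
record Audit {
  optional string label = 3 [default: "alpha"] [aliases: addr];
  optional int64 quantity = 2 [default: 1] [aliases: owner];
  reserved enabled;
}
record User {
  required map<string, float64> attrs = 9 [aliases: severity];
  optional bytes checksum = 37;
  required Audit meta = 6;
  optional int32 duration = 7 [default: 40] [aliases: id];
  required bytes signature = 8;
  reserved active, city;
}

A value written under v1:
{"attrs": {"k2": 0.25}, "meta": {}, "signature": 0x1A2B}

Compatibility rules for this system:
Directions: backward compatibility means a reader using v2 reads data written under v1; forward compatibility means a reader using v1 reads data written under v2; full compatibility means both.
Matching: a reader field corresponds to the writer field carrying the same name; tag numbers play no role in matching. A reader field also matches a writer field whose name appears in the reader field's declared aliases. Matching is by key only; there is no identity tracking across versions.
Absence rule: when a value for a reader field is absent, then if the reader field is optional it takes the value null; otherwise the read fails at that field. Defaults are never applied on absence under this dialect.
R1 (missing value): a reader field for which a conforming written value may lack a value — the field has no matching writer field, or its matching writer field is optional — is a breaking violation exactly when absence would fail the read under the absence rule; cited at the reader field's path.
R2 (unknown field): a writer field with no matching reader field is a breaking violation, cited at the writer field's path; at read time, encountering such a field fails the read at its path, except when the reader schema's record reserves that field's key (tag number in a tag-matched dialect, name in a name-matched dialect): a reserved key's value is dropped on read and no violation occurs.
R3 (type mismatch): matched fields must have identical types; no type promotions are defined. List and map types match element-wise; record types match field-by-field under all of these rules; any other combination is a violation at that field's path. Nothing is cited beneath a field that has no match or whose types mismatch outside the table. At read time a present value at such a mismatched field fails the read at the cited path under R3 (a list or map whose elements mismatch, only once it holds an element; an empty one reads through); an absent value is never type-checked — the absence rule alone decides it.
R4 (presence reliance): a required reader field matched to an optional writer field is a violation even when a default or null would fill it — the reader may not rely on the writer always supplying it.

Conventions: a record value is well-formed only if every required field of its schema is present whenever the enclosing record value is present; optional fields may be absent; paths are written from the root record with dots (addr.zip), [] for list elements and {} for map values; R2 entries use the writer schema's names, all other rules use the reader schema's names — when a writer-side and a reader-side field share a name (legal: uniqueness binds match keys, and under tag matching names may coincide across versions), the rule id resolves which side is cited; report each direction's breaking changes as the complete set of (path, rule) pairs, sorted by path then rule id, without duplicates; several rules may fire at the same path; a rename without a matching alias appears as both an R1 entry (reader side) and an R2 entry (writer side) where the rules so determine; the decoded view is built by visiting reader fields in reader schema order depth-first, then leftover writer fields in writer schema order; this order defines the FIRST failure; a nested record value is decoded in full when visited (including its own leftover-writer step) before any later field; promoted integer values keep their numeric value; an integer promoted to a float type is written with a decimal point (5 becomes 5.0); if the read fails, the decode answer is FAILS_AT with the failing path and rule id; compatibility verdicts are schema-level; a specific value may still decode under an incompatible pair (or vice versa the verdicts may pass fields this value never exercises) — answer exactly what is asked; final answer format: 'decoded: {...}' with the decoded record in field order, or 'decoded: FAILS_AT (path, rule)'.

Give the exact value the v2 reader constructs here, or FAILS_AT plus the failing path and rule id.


decoded: {"attrs": {"k2": 0.25}, "checksum": null, "meta": {"label": null, "quantity": null}, "duration": null, "signature": 0x1A2B}

the writer's type comes first in each User pair
decoding the User value with the v2 reader:
  attrs := {"k2": 0.25}
  checksum := null (absent, optional -> null)
  meta.label := null (absent, optional -> null)
  meta.quantity := null (absent, optional -> null)
  duration := null (absent, optional -> null)
  signature := 0x1A2B
  => decoded: {"attrs": {"k2": 0.25}, "checksum": null, "meta": {"label": null, "quantity": null}, "duration": null, "signature": 0x1A2B}
remaining User differences; none change what is asked:
  field meta in record User: optional changed to required -> matters for User compatibility verdicts, not for this value's decode


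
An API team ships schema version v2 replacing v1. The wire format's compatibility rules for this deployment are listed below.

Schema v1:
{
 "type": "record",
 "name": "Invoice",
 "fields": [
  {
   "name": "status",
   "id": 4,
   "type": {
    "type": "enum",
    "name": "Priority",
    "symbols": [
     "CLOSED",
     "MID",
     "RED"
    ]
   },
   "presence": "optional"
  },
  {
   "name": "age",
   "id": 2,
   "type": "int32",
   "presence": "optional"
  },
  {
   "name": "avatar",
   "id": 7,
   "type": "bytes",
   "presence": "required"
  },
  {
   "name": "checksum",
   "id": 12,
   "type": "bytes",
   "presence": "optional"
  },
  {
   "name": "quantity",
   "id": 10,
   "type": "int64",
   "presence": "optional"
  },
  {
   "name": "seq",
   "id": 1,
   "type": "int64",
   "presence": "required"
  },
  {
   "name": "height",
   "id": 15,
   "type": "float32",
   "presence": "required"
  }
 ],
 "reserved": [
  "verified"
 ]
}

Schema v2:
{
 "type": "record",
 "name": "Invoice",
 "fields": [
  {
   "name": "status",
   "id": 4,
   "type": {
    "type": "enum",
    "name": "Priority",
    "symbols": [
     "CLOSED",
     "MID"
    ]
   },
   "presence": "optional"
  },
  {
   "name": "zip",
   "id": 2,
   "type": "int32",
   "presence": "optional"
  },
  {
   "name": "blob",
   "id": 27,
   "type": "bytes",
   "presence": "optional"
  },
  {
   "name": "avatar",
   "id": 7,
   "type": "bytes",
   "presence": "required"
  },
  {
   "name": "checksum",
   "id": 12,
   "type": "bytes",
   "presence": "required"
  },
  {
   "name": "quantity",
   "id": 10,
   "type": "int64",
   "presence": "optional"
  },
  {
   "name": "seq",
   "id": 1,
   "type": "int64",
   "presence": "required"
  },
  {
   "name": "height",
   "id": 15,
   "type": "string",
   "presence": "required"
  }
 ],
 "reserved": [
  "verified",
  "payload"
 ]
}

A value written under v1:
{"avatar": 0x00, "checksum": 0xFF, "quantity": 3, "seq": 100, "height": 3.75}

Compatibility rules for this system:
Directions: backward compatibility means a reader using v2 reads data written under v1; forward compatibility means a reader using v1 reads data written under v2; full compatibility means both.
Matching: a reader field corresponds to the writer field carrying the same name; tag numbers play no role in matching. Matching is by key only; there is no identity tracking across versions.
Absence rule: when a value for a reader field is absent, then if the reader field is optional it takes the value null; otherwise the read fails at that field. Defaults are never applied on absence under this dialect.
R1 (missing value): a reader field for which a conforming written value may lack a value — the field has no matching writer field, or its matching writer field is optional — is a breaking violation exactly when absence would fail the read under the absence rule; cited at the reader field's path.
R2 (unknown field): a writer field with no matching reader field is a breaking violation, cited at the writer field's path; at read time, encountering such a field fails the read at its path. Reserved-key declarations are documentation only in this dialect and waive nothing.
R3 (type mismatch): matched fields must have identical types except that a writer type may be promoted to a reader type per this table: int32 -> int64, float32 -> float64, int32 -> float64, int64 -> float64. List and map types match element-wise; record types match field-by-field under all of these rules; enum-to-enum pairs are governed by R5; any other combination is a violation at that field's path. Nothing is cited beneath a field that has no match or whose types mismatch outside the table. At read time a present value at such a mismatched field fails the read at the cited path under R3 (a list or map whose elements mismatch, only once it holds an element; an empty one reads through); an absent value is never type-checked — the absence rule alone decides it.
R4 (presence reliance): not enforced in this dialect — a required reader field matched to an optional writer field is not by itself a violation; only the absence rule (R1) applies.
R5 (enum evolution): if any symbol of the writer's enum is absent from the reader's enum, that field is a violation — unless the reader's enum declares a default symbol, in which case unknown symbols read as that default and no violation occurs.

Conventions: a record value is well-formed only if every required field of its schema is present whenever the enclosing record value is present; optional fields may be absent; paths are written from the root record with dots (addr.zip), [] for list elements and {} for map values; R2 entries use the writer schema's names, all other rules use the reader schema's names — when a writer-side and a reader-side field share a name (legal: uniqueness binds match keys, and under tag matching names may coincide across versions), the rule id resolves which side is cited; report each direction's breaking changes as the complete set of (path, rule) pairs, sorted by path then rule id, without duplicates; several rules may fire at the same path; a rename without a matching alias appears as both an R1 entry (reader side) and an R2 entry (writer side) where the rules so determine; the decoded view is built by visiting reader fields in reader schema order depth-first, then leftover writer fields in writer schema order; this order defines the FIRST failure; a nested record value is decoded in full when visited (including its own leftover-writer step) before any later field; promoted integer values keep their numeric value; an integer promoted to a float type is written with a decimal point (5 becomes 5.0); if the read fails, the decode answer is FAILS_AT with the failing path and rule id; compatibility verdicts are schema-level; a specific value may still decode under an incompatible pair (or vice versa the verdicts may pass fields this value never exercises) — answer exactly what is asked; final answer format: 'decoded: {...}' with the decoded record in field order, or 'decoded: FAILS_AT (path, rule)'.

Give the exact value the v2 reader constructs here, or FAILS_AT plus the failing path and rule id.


the writer's type comes first in each Invoice pair
migrating the Invoice value to v2:
  status := null (missing; optional => null)
  zip := null (missing; optional => null)
  blob := null (missing; optional => null)
  avatar := 0x00
  checksum := 0xFF
  quantity := 3
  seq := 100
  read fails at height under R3
  => FAILS_AT (height, R3)
the other Invoice changes do not affect what is asked:
  enum Priority (field status in record Invoice): symbol RED removed -> matters for Invoice compatibility verdicts, not for this value's decode
  renamed field age to zip in record Invoice -> matters for Invoice compatibility verdicts, not for this value's decode
  field checksum in record Invoice: optional changed to required -> matters for Invoice compatibility verdicts, not for this value's decode
  added field blob to record Invoice: optional bytes, tag 27 (in v2 it sits immediately before avatar) -> matters for Invoice compatibility verdicts, not for this value's decode

decoded: FAILS_AT (height, R3)
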